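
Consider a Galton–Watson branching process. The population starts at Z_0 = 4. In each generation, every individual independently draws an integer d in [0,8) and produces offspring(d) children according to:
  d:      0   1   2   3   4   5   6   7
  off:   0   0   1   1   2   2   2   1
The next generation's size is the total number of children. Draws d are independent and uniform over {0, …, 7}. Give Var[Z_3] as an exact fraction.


Outcome values over d=0..7: [0, 0, 1, 1, 2, 2, 2, 1]
Σy = 9, Σy² = 15, M = 8
μ = 9/8 = 9/8,  σ² = 15/8 − (9/8)² = 39/64
V_0 = 0, E_0 = 4
V_1 = 39/64·E_0 + (9/8)²·V_0 = 39/16;  E_1 = 9/2
V_2 = 39/64·E_1 + (9/8)²·V_1 = 5967/1024;  E_2 = 81/16
V_3 = 39/64·E_2 + (9/8)²·V_2 = 685503/65536;  E_3 = 729/128

685503/65536


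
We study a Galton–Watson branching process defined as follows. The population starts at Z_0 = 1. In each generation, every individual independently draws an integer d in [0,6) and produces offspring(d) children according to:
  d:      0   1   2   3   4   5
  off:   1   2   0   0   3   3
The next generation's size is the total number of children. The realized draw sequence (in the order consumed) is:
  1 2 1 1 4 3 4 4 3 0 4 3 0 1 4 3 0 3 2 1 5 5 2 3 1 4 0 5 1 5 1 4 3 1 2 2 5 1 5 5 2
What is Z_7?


26

gen 0: Z_0=1, draws=[1], offspring=[2], Z_1=2
gen 1: Z_1=2, draws=[2, 1], offspring=[0, 2], Z_2=2
gen 2: Z_2=2, draws=[1, 4], offspring=[2, 3], Z_3=5
gen 3: Z_3=5, draws=[3, 4, 4, 3, 0], offspring=[0, 3, 3, 0, 1], Z_4=7
gen 4: Z_4=7, draws=[4, 3, 0, 1, 4, 3, 0], offspring=[3, 0, 1, 2, 3, 0, 1], Z_5=10
gen 5: Z_5=10, draws=[3, 2, 1, 5, 5, 2, 3, 1, 4, 0], offspring=[0, 0, 2, 3, 3, 0, 0, 2, 3, 1], Z_6=14
gen 6: Z_6=14, draws=[5, 1, 5, 1, 4, 3, 1, 2, 2, 5, 1, 5, 5, 2], offspring=[3, 2, 3, 2, 3, 0, 2, 0, 0, 3, 2, 3, 3, 0], Z_7=26


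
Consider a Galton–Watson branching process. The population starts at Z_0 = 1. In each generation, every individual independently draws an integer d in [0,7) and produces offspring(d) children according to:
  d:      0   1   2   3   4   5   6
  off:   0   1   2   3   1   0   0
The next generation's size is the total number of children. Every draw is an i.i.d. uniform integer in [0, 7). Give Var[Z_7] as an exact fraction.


8

Outcome values over d=0..6: [0, 1, 2, 3, 1, 0, 0]
Σy = 7, Σy² = 15, M = 7
μ = 7/7 = 1,  σ² = 15/7 − (1)² = 8/7
V_0 = 0, E_0 = 1
V_1 = 8/7·E_0 + (1)²·V_0 = 8/7;  E_1 = 1
V_2 = 8/7·E_1 + (1)²·V_1 = 16/7;  E_2 = 1
V_3 = 8/7·E_2 + (1)²·V_2 = 24/7;  E_3 = 1
V_4 = 8/7·E_3 + (1)²·V_3 = 32/7;  E_4 = 1
V_5 = 8/7·E_4 + (1)²·V_4 = 40/7;  E_5 = 1
V_6 = 8/7·E_5 + (1)²·V_5 = 48/7;  E_6 = 1
V_7 = 8/7·E_6 + (1)²·V_6 = 8;  E_7 = 1


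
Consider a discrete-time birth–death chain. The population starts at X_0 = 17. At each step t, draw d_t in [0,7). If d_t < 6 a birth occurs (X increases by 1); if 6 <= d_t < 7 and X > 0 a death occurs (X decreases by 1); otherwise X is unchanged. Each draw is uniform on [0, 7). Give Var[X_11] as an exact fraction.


264/49

X can drop by at most 1 per step and X_0 = 17 > T = 11, so X_t >= 17 − t >= 6 > 0 for every t <= 11: the floor at 0 (the 'and X > 0' condition) never binds. Hence X_11 = X_0 + Σ_{t<11} Y_t with i.i.d. increments Y_t = y(d_t) ∈ {+1, −1, 0}.
Outcome values over d=0..6: [1, 1, 1, 1, 1, 1, -1]
Σy = 5, Σy² = 7, M = 7
μ = 5/7 = 5/7,  σ² = 7/7 − (5/7)² = 24/49
Independent increments: Var[X_11] = 11·σ² = 11·(24/49) = 264/49


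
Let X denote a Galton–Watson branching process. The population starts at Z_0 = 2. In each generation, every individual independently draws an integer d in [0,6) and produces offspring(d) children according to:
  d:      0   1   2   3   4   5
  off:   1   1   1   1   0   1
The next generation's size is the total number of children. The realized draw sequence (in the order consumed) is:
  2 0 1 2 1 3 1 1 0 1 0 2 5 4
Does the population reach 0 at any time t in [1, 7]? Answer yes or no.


gen 0: Z_0=2, draws=[2, 0], offspring=[1, 1], Z_1=2
gen 1: Z_1=2, draws=[1, 2], offspring=[1, 1], Z_2=2
gen 2: Z_2=2, draws=[1, 3], offspring=[1, 1], Z_3=2
gen 3: Z_3=2, draws=[1, 1], offspring=[1, 1], Z_4=2
gen 4: Z_4=2, draws=[0, 1], offspring=[1, 1], Z_5=2
gen 5: Z_5=2, draws=[0, 2], offspring=[1, 1], Z_6=2
gen 6: Z_6=2, draws=[5, 4], offspring=[1, 0], Z_7=1

no


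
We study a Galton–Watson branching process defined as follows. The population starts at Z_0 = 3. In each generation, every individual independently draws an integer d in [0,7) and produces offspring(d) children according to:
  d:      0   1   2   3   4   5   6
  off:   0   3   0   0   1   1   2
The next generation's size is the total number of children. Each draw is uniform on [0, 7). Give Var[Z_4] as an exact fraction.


96/7

Outcome values over d=0..6: [0, 3, 0, 0, 1, 1, 2]
Σy = 7, Σy² = 15, M = 7
μ = 7/7 = 1,  σ² = 15/7 − (1)² = 8/7
V_0 = 0, E_0 = 3
V_1 = 8/7·E_0 + (1)²·V_0 = 24/7;  E_1 = 3
V_2 = 8/7·E_1 + (1)²·V_1 = 48/7;  E_2 = 3
V_3 = 8/7·E_2 + (1)²·V_2 = 72/7;  E_3 = 3
V_4 = 8/7·E_3 + (1)²·V_3 = 96/7;  E_4 = 3


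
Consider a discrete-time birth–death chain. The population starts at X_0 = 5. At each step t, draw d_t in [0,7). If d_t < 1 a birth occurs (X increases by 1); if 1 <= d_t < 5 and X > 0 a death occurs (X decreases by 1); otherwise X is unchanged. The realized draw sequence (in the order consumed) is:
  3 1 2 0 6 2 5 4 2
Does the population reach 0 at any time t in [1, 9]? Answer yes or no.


t=0: X=5, d=3 → death, X_1=4
t=1: X=4, d=1 → death, X_2=3
t=2: X=3, d=2 → death, X_3=2
t=3: X=2, d=0 → birth, X_4=3
t=4: X=3, d=6 → hold, X_5=3
t=5: X=3, d=2 → death, X_6=2
t=6: X=2, d=5 → hold, X_7=2
t=7: X=2, d=4 → death, X_8=1
t=8: X=1, d=2 → death, X_9=0

yes


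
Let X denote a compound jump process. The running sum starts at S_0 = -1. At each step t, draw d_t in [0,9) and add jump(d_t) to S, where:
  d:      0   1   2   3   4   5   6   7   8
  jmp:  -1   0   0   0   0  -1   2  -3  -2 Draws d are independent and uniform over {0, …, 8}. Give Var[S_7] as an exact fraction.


Outcome values over d=0..8: [-1, 0, 0, 0, 0, -1, 2, -3, -2]
Σy = -5, Σy² = 19, M = 9
μ = -5/9 = -5/9,  σ² = 19/9 − (-5/9)² = 146/81
Independent increments: Var[S_7] = 7·σ² = 7·(146/81) = 1022/81

1022/81


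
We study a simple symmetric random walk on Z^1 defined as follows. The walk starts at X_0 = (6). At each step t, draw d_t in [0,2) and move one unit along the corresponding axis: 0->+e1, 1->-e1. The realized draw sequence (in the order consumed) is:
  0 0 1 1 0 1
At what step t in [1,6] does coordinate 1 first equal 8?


t=0: X=(6), d=0 → +e1, X_1=(7)
t=1: X=(7), d=0 → +e1, X_2=(8)
t=2: X=(8), d=1 → -e1, X_3=(7)
t=3: X=(7), d=1 → -e1, X_4=(6)
t=4: X=(6), d=0 → +e1, X_5=(7)
t=5: X=(7), d=1 → -e1, X_6=(6)

2


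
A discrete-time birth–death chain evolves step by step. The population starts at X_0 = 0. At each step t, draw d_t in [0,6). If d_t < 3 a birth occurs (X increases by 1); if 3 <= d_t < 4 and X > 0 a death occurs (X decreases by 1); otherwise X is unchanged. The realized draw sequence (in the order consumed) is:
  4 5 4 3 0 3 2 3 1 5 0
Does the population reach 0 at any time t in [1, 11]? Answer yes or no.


t=0: X=0, d=4 → hold, X_1=0
t=1: X=0, d=5 → hold, X_2=0
t=2: X=0, d=4 → hold, X_3=0
t=3: X=0, d=3 → hold, X_4=0
t=4: X=0, d=0 → birth, X_5=1
t=5: X=1, d=3 → death, X_6=0
t=6: X=0, d=2 → birth, X_7=1
t=7: X=1, d=3 → death, X_8=0
t=8: X=0, d=1 → birth, X_9=1
t=9: X=1, d=5 → hold, X_10=1
t=10: X=1, d=0 → birth, X_11=2

yes


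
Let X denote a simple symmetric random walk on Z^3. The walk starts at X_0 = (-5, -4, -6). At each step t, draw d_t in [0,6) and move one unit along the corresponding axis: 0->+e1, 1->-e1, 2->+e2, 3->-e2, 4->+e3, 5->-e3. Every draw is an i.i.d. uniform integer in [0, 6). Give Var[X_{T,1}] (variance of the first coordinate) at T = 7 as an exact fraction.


7/3

Outcome values over d=0..5: [1, -1, 0, 0, 0, 0]
Σy = 0, Σy² = 2, M = 6
μ = 0/6 = 0,  σ² = 2/6 − (0)² = 1/3
Independent increments: Var[X_7] = 7·σ² = 7·(1/3) = 7/3


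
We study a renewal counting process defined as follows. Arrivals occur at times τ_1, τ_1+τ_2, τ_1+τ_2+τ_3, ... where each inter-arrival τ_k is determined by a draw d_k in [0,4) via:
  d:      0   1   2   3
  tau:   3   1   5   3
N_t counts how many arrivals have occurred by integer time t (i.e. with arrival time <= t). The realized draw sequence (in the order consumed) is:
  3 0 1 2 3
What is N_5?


1

draw d_1=3: τ_1=3, arrival time A_1=3
draw d_2=0: τ_2=3, arrival time A_2=6
draw d_3=1: τ_3=1, arrival time A_3=7
draw d_4=2: τ_4=5, arrival time A_4=12
draw d_5=3: τ_5=3, arrival time A_5=15
N_t over t=0..5: 0:0 1:0 2:0 3:1 4:1 5:1


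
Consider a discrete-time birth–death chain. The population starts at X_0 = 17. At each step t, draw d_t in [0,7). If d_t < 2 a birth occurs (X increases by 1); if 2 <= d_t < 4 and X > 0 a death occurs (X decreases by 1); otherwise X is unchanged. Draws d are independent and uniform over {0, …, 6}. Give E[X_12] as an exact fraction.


17

X can drop by at most 1 per step and X_0 = 17 > T = 12, so X_t >= 17 − t >= 5 > 0 for every t <= 12: the floor at 0 (the 'and X > 0' condition) never binds. Hence X_12 = X_0 + Σ_{t<12} Y_t with i.i.d. increments Y_t = y(d_t) ∈ {+1, −1, 0}.
Outcome values over d=0..6: [1, 1, -1, -1, 0, 0, 0]
Σy = 0, Σy² = 4, M = 7
μ = 0/7 = 0,  σ² = 4/7 − (0)² = 4/7
E[X_12] = 17 + 12·(0) = 17


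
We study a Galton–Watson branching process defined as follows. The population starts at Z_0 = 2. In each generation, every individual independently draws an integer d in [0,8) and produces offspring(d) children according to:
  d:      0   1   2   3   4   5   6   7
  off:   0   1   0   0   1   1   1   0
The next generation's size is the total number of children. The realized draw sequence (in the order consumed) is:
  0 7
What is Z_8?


0

gen 0: Z_0=2, draws=[0, 7], offspring=[0, 0], Z_1=0
gen 1: Z_1=0, draws=[], offspring=[], Z_2=0
gen 2: Z_2=0, draws=[], offspring=[], Z_3=0
gen 3: Z_3=0, draws=[], offspring=[], Z_4=0
gen 4: Z_4=0, draws=[], offspring=[], Z_5=0
gen 5: Z_5=0, draws=[], offspring=[], Z_6=0
gen 6: Z_6=0, draws=[], offspring=[], Z_7=0
gen 7: Z_7=0, draws=[], offspring=[], Z_8=0


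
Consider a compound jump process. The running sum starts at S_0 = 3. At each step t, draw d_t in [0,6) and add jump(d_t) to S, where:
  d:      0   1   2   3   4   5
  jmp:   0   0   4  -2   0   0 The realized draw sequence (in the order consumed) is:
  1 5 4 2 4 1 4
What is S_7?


t=0: S=3, d=1, jump=0, S_1=3
t=1: S=3, d=5, jump=0, S_2=3
t=2: S=3, d=4, jump=0, S_3=3
t=3: S=3, d=2, jump=4, S_4=7
t=4: S=7, d=4, jump=0, S_5=7
t=5: S=7, d=1, jump=0, S_6=7
t=6: S=7, d=4, jump=0, S_7=7

7


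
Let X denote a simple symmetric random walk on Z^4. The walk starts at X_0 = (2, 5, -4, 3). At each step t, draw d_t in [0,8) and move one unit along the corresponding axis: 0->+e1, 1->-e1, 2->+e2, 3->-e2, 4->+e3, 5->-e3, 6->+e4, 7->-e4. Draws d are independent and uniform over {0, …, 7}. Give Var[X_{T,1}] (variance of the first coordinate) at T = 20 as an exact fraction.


Outcome values over d=0..7: [1, -1, 0, 0, 0, 0, 0, 0]
Σy = 0, Σy² = 2, M = 8
μ = 0/8 = 0,  σ² = 2/8 − (0)² = 1/4
Independent increments: Var[X_20] = 20·σ² = 20·(1/4) = 5

5


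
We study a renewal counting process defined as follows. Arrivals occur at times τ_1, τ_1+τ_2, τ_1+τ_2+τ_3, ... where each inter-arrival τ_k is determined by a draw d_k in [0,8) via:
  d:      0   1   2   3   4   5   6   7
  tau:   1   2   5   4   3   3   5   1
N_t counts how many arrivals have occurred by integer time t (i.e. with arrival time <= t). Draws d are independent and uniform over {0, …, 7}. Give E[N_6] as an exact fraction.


Inter-arrival values over d=0..7: [1, 2, 5, 4, 3, 3, 5, 1]
Each d has probability 1/8, so the pmf of τ is: f(1) = 1/4, f(2) = 1/8, f(3) = 1/4, f(4) = 1/8, f(5) = 1/4
Renewal equation for m(n) = E[N_n]: condition on τ_1 = k (if k <= n, one arrival plus a fresh copy on the remaining n−k steps): m(n) = F(n) + Σ_{k<=n} f(k)·m(n−k), where F(n) = P(τ <= n) and m(0) = 0
m(1) = F(1) = 1/4
m(2) = F(2) + f(1)·m(1) = 3/8 + 1/4·1/4 = 7/16
m(3) = F(3) + f(1)·m(2) + f(2)·m(1) = 5/8 + 1/4·7/16 + 1/8·1/4 = 49/64
m(4) = F(4) + f(1)·m(3) + f(2)·m(2) + f(3)·m(1) = 3/4 + 1/4·49/64 + 1/8·7/16 + 1/4·1/4 = 271/256
m(5) = F(5) + f(1)·m(4) + f(2)·m(3) + f(3)·m(2) + f(4)·m(1) = 1 + 1/4·271/256 + 1/8·49/64 + 1/4·7/16 + 1/8·1/4 = 1537/1024
m(6) = F(6) + f(1)·m(5) + f(2)·m(4) + f(3)·m(3) + f(4)·m(2) + f(5)·m(1) = 1 + 1/4·1537/1024 + 1/8·271/256 + 1/4·49/64 + 1/8·7/16 + 1/4·1/4 = 7439/4096
E[N_6] = m(6) = 7439/4096

7439/4096


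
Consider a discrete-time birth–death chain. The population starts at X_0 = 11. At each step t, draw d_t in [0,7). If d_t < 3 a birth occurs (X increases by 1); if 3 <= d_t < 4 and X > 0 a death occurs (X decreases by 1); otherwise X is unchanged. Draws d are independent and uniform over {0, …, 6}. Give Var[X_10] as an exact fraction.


X can drop by at most 1 per step and X_0 = 11 > T = 10, so X_t >= 11 − t >= 1 > 0 for every t <= 10: the floor at 0 (the 'and X > 0' condition) never binds. Hence X_10 = X_0 + Σ_{t<10} Y_t with i.i.d. increments Y_t = y(d_t) ∈ {+1, −1, 0}.
Outcome values over d=0..6: [1, 1, 1, -1, 0, 0, 0]
Σy = 2, Σy² = 4, M = 7
μ = 2/7 = 2/7,  σ² = 4/7 − (2/7)² = 24/49
Independent increments: Var[X_10] = 10·σ² = 10·(24/49) = 240/49

240/49


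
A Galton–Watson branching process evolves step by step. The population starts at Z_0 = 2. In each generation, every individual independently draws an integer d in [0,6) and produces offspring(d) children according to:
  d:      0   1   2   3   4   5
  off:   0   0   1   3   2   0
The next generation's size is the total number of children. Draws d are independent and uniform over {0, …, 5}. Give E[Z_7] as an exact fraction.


Outcome values over d=0..5: [0, 0, 1, 3, 2, 0]
Σy = 6, Σy² = 14, M = 6
μ = 6/6 = 1,  σ² = 14/6 − (1)² = 4/3
E[Z_0] = 2
E[Z_1] = 1·E[Z_0] = 2
E[Z_2] = 1·E[Z_1] = 2
E[Z_3] = 1·E[Z_2] = 2
E[Z_4] = 1·E[Z_3] = 2
E[Z_5] = 1·E[Z_4] = 2
E[Z_6] = 1·E[Z_5] = 2
E[Z_7] = 1·E[Z_6] = 2

2


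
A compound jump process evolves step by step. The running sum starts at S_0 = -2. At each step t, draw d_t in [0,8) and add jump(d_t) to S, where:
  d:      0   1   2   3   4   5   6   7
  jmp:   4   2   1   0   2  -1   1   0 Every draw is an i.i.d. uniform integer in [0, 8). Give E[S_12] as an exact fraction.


Outcome values over d=0..7: [4, 2, 1, 0, 2, -1, 1, 0]
Σy = 9, Σy² = 27, M = 8
μ = 9/8 = 9/8,  σ² = 27/8 − (9/8)² = 135/64
E[S_12] = -2 + 12·(9/8) = 23/2

23/2


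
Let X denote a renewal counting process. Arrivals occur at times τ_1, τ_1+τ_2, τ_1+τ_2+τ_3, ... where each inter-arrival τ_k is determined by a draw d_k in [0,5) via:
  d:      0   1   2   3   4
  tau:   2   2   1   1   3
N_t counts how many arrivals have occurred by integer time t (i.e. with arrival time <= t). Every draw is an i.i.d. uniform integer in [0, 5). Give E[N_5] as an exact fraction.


8257/3125

Inter-arrival values over d=0..4: [2, 2, 1, 1, 3]
Each d has probability 1/5, so the pmf of τ is: f(1) = 2/5, f(2) = 2/5, f(3) = 1/5
Renewal equation for m(n) = E[N_n]: condition on τ_1 = k (if k <= n, one arrival plus a fresh copy on the remaining n−k steps): m(n) = F(n) + Σ_{k<=n} f(k)·m(n−k), where F(n) = P(τ <= n) and m(0) = 0
m(1) = F(1) = 2/5
m(2) = F(2) + f(1)·m(1) = 4/5 + 2/5·2/5 = 24/25
m(3) = F(3) + f(1)·m(2) + f(2)·m(1) = 1 + 2/5·24/25 + 2/5·2/5 = 193/125
m(4) = F(4) + f(1)·m(3) + f(2)·m(2) + f(3)·m(1) = 1 + 2/5·193/125 + 2/5·24/25 + 1/5·2/5 = 1301/625
m(5) = F(5) + f(1)·m(4) + f(2)·m(3) + f(3)·m(2) = 1 + 2/5·1301/625 + 2/5·193/125 + 1/5·24/25 = 8257/3125
E[N_5] = m(5) = 8257/3125


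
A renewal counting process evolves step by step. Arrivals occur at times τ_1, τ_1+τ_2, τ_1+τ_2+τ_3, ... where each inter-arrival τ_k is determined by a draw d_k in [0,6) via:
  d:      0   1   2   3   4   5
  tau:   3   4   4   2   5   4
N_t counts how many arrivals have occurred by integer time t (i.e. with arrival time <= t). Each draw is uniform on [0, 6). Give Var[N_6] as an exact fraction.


9887/46656

Inter-arrival values over d=0..5: [3, 4, 4, 2, 5, 4]
Each d has probability 1/6, so the pmf of τ is: f(2) = 1/6, f(3) = 1/6, f(4) = 1/2, f(5) = 1/6
Let p_n(j) = P(N_n = j), with p_0 = [1]. Condition on τ_1: p_n(0) = P(τ > n), and for j >= 1, p_n(j) = Σ_{k<=n} f(k)·p_{n−k}(j−1)
p_1 = [1]  (j = 0)
p_2 = [5/6, 1/6]  (j = 0..1)
p_3 = [2/3, 1/3]  (j = 0..1)
p_4 = [1/6, 29/36, 1/36]  (j = 0..2)
p_5 = [0, 11/12, 1/12]  (j = 0..2)
p_6 = [0, 13/18, 59/216, 1/216]  (j = 0..3)
E[N_6] = Σ j·p_6(j) = 277/216;  E[N_6²] = Σ j²·p_6(j) = 401/216
Var[N_6] = 401/216 − (277/216)² = 9887/46656


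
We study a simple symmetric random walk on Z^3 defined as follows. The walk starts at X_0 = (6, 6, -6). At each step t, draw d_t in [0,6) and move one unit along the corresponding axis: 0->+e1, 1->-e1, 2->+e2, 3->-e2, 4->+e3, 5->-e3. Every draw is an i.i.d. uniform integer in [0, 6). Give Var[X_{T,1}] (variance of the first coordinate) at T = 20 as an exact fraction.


20/3

Outcome values over d=0..5: [1, -1, 0, 0, 0, 0]
Σy = 0, Σy² = 2, M = 6
μ = 0/6 = 0,  σ² = 2/6 − (0)² = 1/3
Independent increments: Var[X_20] = 20·σ² = 20·(1/3) = 20/3


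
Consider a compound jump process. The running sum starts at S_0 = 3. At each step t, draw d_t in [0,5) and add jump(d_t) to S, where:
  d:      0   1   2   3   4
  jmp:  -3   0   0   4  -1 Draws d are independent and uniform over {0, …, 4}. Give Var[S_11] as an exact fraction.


Outcome values over d=0..4: [-3, 0, 0, 4, -1]
Σy = 0, Σy² = 26, M = 5
μ = 0/5 = 0,  σ² = 26/5 − (0)² = 26/5
Independent increments: Var[S_11] = 11·σ² = 11·(26/5) = 286/5

286/5


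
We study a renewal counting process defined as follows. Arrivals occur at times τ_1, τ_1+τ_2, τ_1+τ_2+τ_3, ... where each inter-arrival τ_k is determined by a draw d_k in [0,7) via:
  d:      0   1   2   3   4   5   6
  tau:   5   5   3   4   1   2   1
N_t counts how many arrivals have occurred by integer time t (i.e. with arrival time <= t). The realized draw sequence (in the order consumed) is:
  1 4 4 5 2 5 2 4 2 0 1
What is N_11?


4

draw d_1=1: τ_1=5, arrival time A_1=5
draw d_2=4: τ_2=1, arrival time A_2=6
draw d_3=4: τ_3=1, arrival time A_3=7
draw d_4=5: τ_4=2, arrival time A_4=9
draw d_5=2: τ_5=3, arrival time A_5=12
draw d_6=5: τ_6=2, arrival time A_6=14
draw d_7=2: τ_7=3, arrival time A_7=17
draw d_8=4: τ_8=1, arrival time A_8=18
draw d_9=2: τ_9=3, arrival time A_9=21
draw d_10=0: τ_10=5, arrival time A_10=26
draw d_11=1: τ_11=5, arrival time A_11=31
N_t over t=0..11: 0:0 1:0 2:0 3:0 4:0 5:1 6:2 7:3 8:3 9:4 10:4 11:4


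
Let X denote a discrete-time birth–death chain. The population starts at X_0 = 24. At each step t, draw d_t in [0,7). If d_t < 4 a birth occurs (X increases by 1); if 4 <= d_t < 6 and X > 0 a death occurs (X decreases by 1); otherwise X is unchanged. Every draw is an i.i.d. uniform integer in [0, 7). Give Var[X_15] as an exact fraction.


X can drop by at most 1 per step and X_0 = 24 > T = 15, so X_t >= 24 − t >= 9 > 0 for every t <= 15: the floor at 0 (the 'and X > 0' condition) never binds. Hence X_15 = X_0 + Σ_{t<15} Y_t with i.i.d. increments Y_t = y(d_t) ∈ {+1, −1, 0}.
Outcome values over d=0..6: [1, 1, 1, 1, -1, -1, 0]
Σy = 2, Σy² = 6, M = 7
μ = 2/7 = 2/7,  σ² = 6/7 − (2/7)² = 38/49
Independent increments: Var[X_15] = 15·σ² = 15·(38/49) = 570/49

570/49


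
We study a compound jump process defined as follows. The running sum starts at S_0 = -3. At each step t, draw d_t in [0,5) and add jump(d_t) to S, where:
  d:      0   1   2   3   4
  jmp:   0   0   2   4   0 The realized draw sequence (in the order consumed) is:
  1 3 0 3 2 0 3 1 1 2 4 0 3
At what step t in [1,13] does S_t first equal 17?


13

t=0: S=-3, d=1, jump=0, S_1=-3
t=1: S=-3, d=3, jump=4, S_2=1
t=2: S=1, d=0, jump=0, S_3=1
t=3: S=1, d=3, jump=4, S_4=5
t=4: S=5, d=2, jump=2, S_5=7
t=5: S=7, d=0, jump=0, S_6=7
t=6: S=7, d=3, jump=4, S_7=11
t=7: S=11, d=1, jump=0, S_8=11
t=8: S=11, d=1, jump=0, S_9=11
t=9: S=11, d=2, jump=2, S_10=13
t=10: S=13, d=4, jump=0, S_11=13
t=11: S=13, d=0, jump=0, S_12=13
t=12: S=13, d=3, jump=4, S_13=17


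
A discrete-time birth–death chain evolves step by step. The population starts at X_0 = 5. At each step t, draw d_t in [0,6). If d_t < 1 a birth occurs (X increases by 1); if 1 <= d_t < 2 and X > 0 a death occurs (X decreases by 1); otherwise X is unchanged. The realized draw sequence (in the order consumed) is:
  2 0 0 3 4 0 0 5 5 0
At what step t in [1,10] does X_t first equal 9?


7

t=0: X=5, d=2 → hold, X_1=5
t=1: X=5, d=0 → birth, X_2=6
t=2: X=6, d=0 → birth, X_3=7
t=3: X=7, d=3 → hold, X_4=7
t=4: X=7, d=4 → hold, X_5=7
t=5: X=7, d=0 → birth, X_6=8
t=6: X=8, d=0 → birth, X_7=9
t=7: X=9, d=5 → hold, X_8=9
t=8: X=9, d=5 → hold, X_9=9
t=9: X=9, d=0 → birth, X_10=10


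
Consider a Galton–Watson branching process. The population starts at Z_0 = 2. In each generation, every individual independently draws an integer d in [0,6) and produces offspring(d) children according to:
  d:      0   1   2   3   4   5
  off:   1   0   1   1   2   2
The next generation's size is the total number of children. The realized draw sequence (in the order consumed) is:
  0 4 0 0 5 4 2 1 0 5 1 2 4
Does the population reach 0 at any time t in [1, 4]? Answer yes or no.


gen 0: Z_0=2, draws=[0, 4], offspring=[1, 2], Z_1=3
gen 1: Z_1=3, draws=[0, 0, 5], offspring=[1, 1, 2], Z_2=4
gen 2: Z_2=4, draws=[4, 2, 1, 0], offspring=[2, 1, 0, 1], Z_3=4
gen 3: Z_3=4, draws=[5, 1, 2, 4], offspring=[2, 0, 1, 2], Z_4=5

no


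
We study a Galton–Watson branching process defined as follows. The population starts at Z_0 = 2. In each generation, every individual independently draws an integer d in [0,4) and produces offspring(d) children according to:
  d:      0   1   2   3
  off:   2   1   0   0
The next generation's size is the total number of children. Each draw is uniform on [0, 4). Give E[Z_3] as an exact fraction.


27/32

Outcome values over d=0..3: [2, 1, 0, 0]
Σy = 3, Σy² = 5, M = 4
μ = 3/4 = 3/4,  σ² = 5/4 − (3/4)² = 11/16
E[Z_0] = 2
E[Z_1] = 3/4·E[Z_0] = 3/2
E[Z_2] = 3/4·E[Z_1] = 9/8
E[Z_3] = 3/4·E[Z_2] = 27/32


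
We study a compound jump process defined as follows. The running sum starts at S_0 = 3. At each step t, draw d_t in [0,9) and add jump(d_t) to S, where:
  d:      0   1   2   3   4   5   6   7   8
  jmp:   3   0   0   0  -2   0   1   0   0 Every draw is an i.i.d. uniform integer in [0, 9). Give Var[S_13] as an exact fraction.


1586/81

Outcome values over d=0..8: [3, 0, 0, 0, -2, 0, 1, 0, 0]
Σy = 2, Σy² = 14, M = 9
μ = 2/9 = 2/9,  σ² = 14/9 − (2/9)² = 122/81
Independent increments: Var[S_13] = 13·σ² = 13·(122/81) = 1586/81


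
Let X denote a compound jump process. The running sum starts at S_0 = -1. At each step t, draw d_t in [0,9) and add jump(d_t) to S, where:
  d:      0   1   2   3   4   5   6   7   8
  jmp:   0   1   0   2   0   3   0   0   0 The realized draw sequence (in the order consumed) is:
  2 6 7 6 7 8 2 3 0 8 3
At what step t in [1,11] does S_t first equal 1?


8

t=0: S=-1, d=2, jump=0, S_1=-1
t=1: S=-1, d=6, jump=0, S_2=-1
t=2: S=-1, d=7, jump=0, S_3=-1
t=3: S=-1, d=6, jump=0, S_4=-1
t=4: S=-1, d=7, jump=0, S_5=-1
t=5: S=-1, d=8, jump=0, S_6=-1
t=6: S=-1, d=2, jump=0, S_7=-1
t=7: S=-1, d=3, jump=2, S_8=1
t=8: S=1, d=0, jump=0, S_9=1
t=9: S=1, d=8, jump=0, S_10=1
t=10: S=1, d=3, jump=2, S_11=3


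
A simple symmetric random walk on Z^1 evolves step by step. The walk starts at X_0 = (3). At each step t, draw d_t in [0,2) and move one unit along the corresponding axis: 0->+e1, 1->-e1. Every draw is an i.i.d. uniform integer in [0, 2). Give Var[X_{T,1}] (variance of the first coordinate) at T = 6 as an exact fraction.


6

Outcome values over d=0..1: [1, -1]
Σy = 0, Σy² = 2, M = 2
μ = 0/2 = 0,  σ² = 2/2 − (0)² = 1
Independent increments: Var[X_6] = 6·σ² = 6·(1) = 6


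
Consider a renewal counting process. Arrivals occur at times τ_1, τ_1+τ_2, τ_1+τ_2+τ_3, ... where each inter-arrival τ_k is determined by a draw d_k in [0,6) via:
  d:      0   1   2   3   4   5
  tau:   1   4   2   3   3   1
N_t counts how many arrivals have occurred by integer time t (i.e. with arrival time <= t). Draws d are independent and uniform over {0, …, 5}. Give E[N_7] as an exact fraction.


Inter-arrival values over d=0..5: [1, 4, 2, 3, 3, 1]
Each d has probability 1/6, so the pmf of τ is: f(1) = 1/3, f(2) = 1/6, f(3) = 1/3, f(4) = 1/6
Renewal equation for m(n) = E[N_n]: condition on τ_1 = k (if k <= n, one arrival plus a fresh copy on the remaining n−k steps): m(n) = F(n) + Σ_{k<=n} f(k)·m(n−k), where F(n) = P(τ <= n) and m(0) = 0
m(1) = F(1) = 1/3
m(2) = F(2) + f(1)·m(1) = 1/2 + 1/3·1/3 = 11/18
m(3) = F(3) + f(1)·m(2) + f(2)·m(1) = 5/6 + 1/3·11/18 + 1/6·1/3 = 59/54
m(4) = F(4) + f(1)·m(3) + f(2)·m(2) + f(3)·m(1) = 1 + 1/3·59/54 + 1/6·11/18 + 1/3·1/3 = 511/324
m(5) = F(5) + f(1)·m(4) + f(2)·m(3) + f(3)·m(2) + f(4)·m(1) = 1 + 1/3·511/324 + 1/6·59/54 + 1/3·11/18 + 1/6·1/3 = 478/243
m(6) = F(6) + f(1)·m(5) + f(2)·m(4) + f(3)·m(3) + f(4)·m(2) = 1 + 1/3·478/243 + 1/6·511/324 + 1/3·59/54 + 1/6·11/18 = 13907/5832
m(7) = F(7) + f(1)·m(6) + f(2)·m(5) + f(3)·m(4) + f(4)·m(3) = 1 + 1/3·13907/5832 + 1/6·478/243 + 1/3·511/324 + 1/6·59/54 = 49523/17496
E[N_7] = m(7) = 49523/17496

49523/17496


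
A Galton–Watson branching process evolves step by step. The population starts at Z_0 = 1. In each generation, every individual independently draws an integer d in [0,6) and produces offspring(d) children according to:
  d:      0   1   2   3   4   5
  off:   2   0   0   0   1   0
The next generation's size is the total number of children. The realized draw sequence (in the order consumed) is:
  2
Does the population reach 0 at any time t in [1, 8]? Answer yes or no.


yes

gen 0: Z_0=1, draws=[2], offspring=[0], Z_1=0
gen 1: Z_1=0, draws=[], offspring=[], Z_2=0
gen 2: Z_2=0, draws=[], offspring=[], Z_3=0
gen 3: Z_3=0, draws=[], offspring=[], Z_4=0
gen 4: Z_4=0, draws=[], offspring=[], Z_5=0
gen 5: Z_5=0, draws=[], offspring=[], Z_6=0
gen 6: Z_6=0, draws=[], offspring=[], Z_7=0
gen 7: Z_7=0, draws=[], offspring=[], Z_8=0


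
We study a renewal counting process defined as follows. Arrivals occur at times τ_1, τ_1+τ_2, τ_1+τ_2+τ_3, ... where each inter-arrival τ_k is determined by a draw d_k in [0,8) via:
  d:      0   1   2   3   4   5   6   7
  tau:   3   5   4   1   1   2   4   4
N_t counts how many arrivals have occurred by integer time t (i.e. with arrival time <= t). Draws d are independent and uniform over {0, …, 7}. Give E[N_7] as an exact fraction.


Inter-arrival values over d=0..7: [3, 5, 4, 1, 1, 2, 4, 4]
Each d has probability 1/8, so the pmf of τ is: f(1) = 1/4, f(2) = 1/8, f(3) = 1/8, f(4) = 3/8, f(5) = 1/8
Renewal equation for m(n) = E[N_n]: condition on τ_1 = k (if k <= n, one arrival plus a fresh copy on the remaining n−k steps): m(n) = F(n) + Σ_{k<=n} f(k)·m(n−k), where F(n) = P(τ <= n) and m(0) = 0
m(1) = F(1) = 1/4
m(2) = F(2) + f(1)·m(1) = 3/8 + 1/4·1/4 = 7/16
m(3) = F(3) + f(1)·m(2) + f(2)·m(1) = 1/2 + 1/4·7/16 + 1/8·1/4 = 41/64
m(4) = F(4) + f(1)·m(3) + f(2)·m(2) + f(3)·m(1) = 7/8 + 1/4·41/64 + 1/8·7/16 + 1/8·1/4 = 287/256
m(5) = F(5) + f(1)·m(4) + f(2)·m(3) + f(3)·m(2) + f(4)·m(1) = 1 + 1/4·287/256 + 1/8·41/64 + 1/8·7/16 + 3/8·1/4 = 1545/1024
m(6) = F(6) + f(1)·m(5) + f(2)·m(4) + f(3)·m(3) + f(4)·m(2) + f(5)·m(1) = 1 + 1/4·1545/1024 + 1/8·287/256 + 1/8·41/64 + 3/8·7/16 + 1/8·1/4 = 7343/4096
m(7) = F(7) + f(1)·m(6) + f(2)·m(5) + f(3)·m(4) + f(4)·m(3) + f(5)·m(2) = 1 + 1/4·7343/4096 + 1/8·1545/1024 + 1/8·287/256 + 3/8·41/64 + 1/8·7/16 = 33945/16384
E[N_7] = m(7) = 33945/16384

33945/16384


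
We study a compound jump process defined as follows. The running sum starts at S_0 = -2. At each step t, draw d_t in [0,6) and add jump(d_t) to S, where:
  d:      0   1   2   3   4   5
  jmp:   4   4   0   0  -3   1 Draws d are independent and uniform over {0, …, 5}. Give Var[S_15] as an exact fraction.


Outcome values over d=0..5: [4, 4, 0, 0, -3, 1]
Σy = 6, Σy² = 42, M = 6
μ = 6/6 = 1,  σ² = 42/6 − (1)² = 6
Independent increments: Var[S_15] = 15·σ² = 15·(6) = 90

90


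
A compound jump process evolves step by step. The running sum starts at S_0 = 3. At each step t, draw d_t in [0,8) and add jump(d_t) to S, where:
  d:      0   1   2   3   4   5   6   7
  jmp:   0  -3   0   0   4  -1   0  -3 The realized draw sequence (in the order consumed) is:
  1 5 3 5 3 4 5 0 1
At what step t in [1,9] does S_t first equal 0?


1

t=0: S=3, d=1, jump=-3, S_1=0
t=1: S=0, d=5, jump=-1, S_2=-1
t=2: S=-1, d=3, jump=0, S_3=-1
t=3: S=-1, d=5, jump=-1, S_4=-2
t=4: S=-2, d=3, jump=0, S_5=-2
t=5: S=-2, d=4, jump=4, S_6=2
t=6: S=2, d=5, jump=-1, S_7=1
t=7: S=1, d=0, jump=0, S_8=1
t=8: S=1, d=1, jump=-3, S_9=-2


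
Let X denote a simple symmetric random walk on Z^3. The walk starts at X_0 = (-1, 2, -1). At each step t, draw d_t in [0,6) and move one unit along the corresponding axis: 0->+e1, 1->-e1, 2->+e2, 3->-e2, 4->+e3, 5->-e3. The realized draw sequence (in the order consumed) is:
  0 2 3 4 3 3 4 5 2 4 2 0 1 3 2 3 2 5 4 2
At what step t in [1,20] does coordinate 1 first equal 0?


t=0: X=(-1, 2, -1), d=0 → +e1, X_1=(0, 2, -1)
t=1: X=(0, 2, -1), d=2 → +e2, X_2=(0, 3, -1)
t=2: X=(0, 3, -1), d=3 → -e2, X_3=(0, 2, -1)
t=3: X=(0, 2, -1), d=4 → +e3, X_4=(0, 2, 0)
t=4: X=(0, 2, 0), d=3 → -e2, X_5=(0, 1, 0)
t=5: X=(0, 1, 0), d=3 → -e2, X_6=(0, 0, 0)
t=6: X=(0, 0, 0), d=4 → +e3, X_7=(0, 0, 1)
t=7: X=(0, 0, 1), d=5 → -e3, X_8=(0, 0, 0)
t=8: X=(0, 0, 0), d=2 → +e2, X_9=(0, 1, 0)
t=9: X=(0, 1, 0), d=4 → +e3, X_10=(0, 1, 1)
t=10: X=(0, 1, 1), d=2 → +e2, X_11=(0, 2, 1)
t=11: X=(0, 2, 1), d=0 → +e1, X_12=(1, 2, 1)
t=12: X=(1, 2, 1), d=1 → -e1, X_13=(0, 2, 1)
t=13: X=(0, 2, 1), d=3 → -e2, X_14=(0, 1, 1)
t=14: X=(0, 1, 1), d=2 → +e2, X_15=(0, 2, 1)
t=15: X=(0, 2, 1), d=3 → -e2, X_16=(0, 1, 1)
t=16: X=(0, 1, 1), d=2 → +e2, X_17=(0, 2, 1)
t=17: X=(0, 2, 1), d=5 → -e3, X_18=(0, 2, 0)
t=18: X=(0, 2, 0), d=4 → +e3, X_19=(0, 2, 1)
t=19: X=(0, 2, 1), d=2 → +e2, X_20=(0, 3, 1)

1


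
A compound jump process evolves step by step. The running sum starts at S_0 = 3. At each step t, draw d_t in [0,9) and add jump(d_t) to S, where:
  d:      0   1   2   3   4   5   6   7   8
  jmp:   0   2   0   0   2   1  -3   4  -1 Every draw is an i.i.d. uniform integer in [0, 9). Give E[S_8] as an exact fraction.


67/9

Outcome values over d=0..8: [0, 2, 0, 0, 2, 1, -3, 4, -1]
Σy = 5, Σy² = 35, M = 9
μ = 5/9 = 5/9,  σ² = 35/9 − (5/9)² = 290/81
E[S_8] = 3 + 8·(5/9) = 67/9


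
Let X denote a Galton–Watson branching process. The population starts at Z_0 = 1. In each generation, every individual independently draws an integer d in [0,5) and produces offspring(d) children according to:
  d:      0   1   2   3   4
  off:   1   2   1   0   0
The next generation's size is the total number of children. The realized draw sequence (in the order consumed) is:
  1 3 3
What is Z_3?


0

gen 0: Z_0=1, draws=[1], offspring=[2], Z_1=2
gen 1: Z_1=2, draws=[3, 3], offspring=[0, 0], Z_2=0
gen 2: Z_2=0, draws=[], offspring=[], Z_3=0


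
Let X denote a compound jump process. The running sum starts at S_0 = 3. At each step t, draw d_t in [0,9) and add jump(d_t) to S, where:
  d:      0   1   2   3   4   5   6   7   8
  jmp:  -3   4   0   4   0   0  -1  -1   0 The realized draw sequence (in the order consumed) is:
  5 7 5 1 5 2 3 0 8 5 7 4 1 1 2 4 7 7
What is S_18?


t=0: S=3, d=5, jump=0, S_1=3
t=1: S=3, d=7, jump=-1, S_2=2
t=2: S=2, d=5, jump=0, S_3=2
t=3: S=2, d=1, jump=4, S_4=6
t=4: S=6, d=5, jump=0, S_5=6
t=5: S=6, d=2, jump=0, S_6=6
t=6: S=6, d=3, jump=4, S_7=10
t=7: S=10, d=0, jump=-3, S_8=7
t=8: S=7, d=8, jump=0, S_9=7
t=9: S=7, d=5, jump=0, S_10=7
t=10: S=7, d=7, jump=-1, S_11=6
t=11: S=6, d=4, jump=0, S_12=6
t=12: S=6, d=1, jump=4, S_13=10
t=13: S=10, d=1, jump=4, S_14=14
t=14: S=14, d=2, jump=0, S_15=14
t=15: S=14, d=4, jump=0, S_16=14
t=16: S=14, d=7, jump=-1, S_17=13
t=17: S=13, d=7, jump=-1, S_18=12

12


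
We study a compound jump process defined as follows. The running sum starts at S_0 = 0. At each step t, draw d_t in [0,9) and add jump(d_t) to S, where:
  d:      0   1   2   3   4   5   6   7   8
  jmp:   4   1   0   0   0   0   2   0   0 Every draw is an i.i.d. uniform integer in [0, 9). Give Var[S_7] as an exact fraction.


980/81

Outcome values over d=0..8: [4, 1, 0, 0, 0, 0, 2, 0, 0]
Σy = 7, Σy² = 21, M = 9
μ = 7/9 = 7/9,  σ² = 21/9 − (7/9)² = 140/81
Independent increments: Var[S_7] = 7·σ² = 7·(140/81) = 980/81


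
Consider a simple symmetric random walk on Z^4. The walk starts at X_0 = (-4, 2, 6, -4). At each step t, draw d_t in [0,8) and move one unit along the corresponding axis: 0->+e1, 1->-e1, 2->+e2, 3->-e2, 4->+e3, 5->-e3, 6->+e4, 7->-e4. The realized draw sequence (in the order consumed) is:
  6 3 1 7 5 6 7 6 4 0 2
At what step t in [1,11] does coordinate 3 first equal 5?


5

t=0: X=(-4, 2, 6, -4), d=6 → +e4, X_1=(-4, 2, 6, -3)
t=1: X=(-4, 2, 6, -3), d=3 → -e2, X_2=(-4, 1, 6, -3)
t=2: X=(-4, 1, 6, -3), d=1 → -e1, X_3=(-5, 1, 6, -3)
t=3: X=(-5, 1, 6, -3), d=7 → -e4, X_4=(-5, 1, 6, -4)
t=4: X=(-5, 1, 6, -4), d=5 → -e3, X_5=(-5, 1, 5, -4)
t=5: X=(-5, 1, 5, -4), d=6 → +e4, X_6=(-5, 1, 5, -3)
t=6: X=(-5, 1, 5, -3), d=7 → -e4, X_7=(-5, 1, 5, -4)
t=7: X=(-5, 1, 5, -4), d=6 → +e4, X_8=(-5, 1, 5, -3)
t=8: X=(-5, 1, 5, -3), d=4 → +e3, X_9=(-5, 1, 6, -3)
t=9: X=(-5, 1, 6, -3), d=0 → +e1, X_10=(-4, 1, 6, -3)
t=10: X=(-4, 1, 6, -3), d=2 → +e2, X_11=(-4, 2, 6, -3)


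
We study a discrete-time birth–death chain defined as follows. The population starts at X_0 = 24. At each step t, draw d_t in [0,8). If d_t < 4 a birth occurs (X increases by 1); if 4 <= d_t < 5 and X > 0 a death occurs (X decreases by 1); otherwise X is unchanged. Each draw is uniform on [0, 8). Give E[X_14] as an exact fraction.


X can drop by at most 1 per step and X_0 = 24 > T = 14, so X_t >= 24 − t >= 10 > 0 for every t <= 14: the floor at 0 (the 'and X > 0' condition) never binds. Hence X_14 = X_0 + Σ_{t<14} Y_t with i.i.d. increments Y_t = y(d_t) ∈ {+1, −1, 0}.
Outcome values over d=0..7: [1, 1, 1, 1, -1, 0, 0, 0]
Σy = 3, Σy² = 5, M = 8
μ = 3/8 = 3/8,  σ² = 5/8 − (3/8)² = 31/64
E[X_14] = 24 + 14·(3/8) = 117/4

117/4


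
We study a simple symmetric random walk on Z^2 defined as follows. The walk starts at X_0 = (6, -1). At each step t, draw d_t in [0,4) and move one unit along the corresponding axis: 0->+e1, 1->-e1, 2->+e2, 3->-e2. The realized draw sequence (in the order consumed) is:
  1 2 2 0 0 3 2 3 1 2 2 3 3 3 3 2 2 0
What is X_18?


(7, 0)

t=0: X=(6, -1), d=1 → -e1, X_1=(5, -1)
t=1: X=(5, -1), d=2 → +e2, X_2=(5, 0)
t=2: X=(5, 0), d=2 → +e2, X_3=(5, 1)
t=3: X=(5, 1), d=0 → +e1, X_4=(6, 1)
t=4: X=(6, 1), d=0 → +e1, X_5=(7, 1)
t=5: X=(7, 1), d=3 → -e2, X_6=(7, 0)
t=6: X=(7, 0), d=2 → +e2, X_7=(7, 1)
t=7: X=(7, 1), d=3 → -e2, X_8=(7, 0)
t=8: X=(7, 0), d=1 → -e1, X_9=(6, 0)
t=9: X=(6, 0), d=2 → +e2, X_10=(6, 1)
t=10: X=(6, 1), d=2 → +e2, X_11=(6, 2)
t=11: X=(6, 2), d=3 → -e2, X_12=(6, 1)
t=12: X=(6, 1), d=3 → -e2, X_13=(6, 0)
t=13: X=(6, 0), d=3 → -e2, X_14=(6, -1)
t=14: X=(6, -1), d=3 → -e2, X_15=(6, -2)
t=15: X=(6, -2), d=2 → +e2, X_16=(6, -1)
t=16: X=(6, -1), d=2 → +e2, X_17=(6, 0)
t=17: X=(6, 0), d=0 → +e1, X_18=(7, 0)


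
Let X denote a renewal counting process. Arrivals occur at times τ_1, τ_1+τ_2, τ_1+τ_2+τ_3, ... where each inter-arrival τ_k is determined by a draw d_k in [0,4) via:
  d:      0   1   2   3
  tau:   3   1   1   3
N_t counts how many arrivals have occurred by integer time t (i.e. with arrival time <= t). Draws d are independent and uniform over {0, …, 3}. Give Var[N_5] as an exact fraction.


999/1024

Inter-arrival values over d=0..3: [3, 1, 1, 3]
Each d has probability 1/4, so the pmf of τ is: f(1) = 1/2, f(3) = 1/2
Let p_n(j) = P(N_n = j), with p_0 = [1]. Condition on τ_1: p_n(0) = P(τ > n), and for j >= 1, p_n(j) = Σ_{k<=n} f(k)·p_{n−k}(j−1)
p_1 = [1/2, 1/2]  (j = 0..1)
p_2 = [1/2, 1/4, 1/4]  (j = 0..2)
p_3 = [0, 3/4, 1/8, 1/8]  (j = 0..3)
p_4 = [0, 1/4, 5/8, 1/16, 1/16]  (j = 0..4)
p_5 = [0, 1/4, 1/4, 7/16, 1/32, 1/32]  (j = 0..5)
E[N_5] = Σ j·p_5(j) = 75/32;  E[N_5²] = Σ j²·p_5(j) = 207/32
Var[N_5] = 207/32 − (75/32)² = 999/1024


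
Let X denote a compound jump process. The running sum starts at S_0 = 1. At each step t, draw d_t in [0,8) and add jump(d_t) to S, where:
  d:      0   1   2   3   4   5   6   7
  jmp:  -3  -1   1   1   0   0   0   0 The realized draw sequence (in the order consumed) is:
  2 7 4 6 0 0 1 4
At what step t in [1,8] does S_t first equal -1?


t=0: S=1, d=2, jump=1, S_1=2
t=1: S=2, d=7, jump=0, S_2=2
t=2: S=2, d=4, jump=0, S_3=2
t=3: S=2, d=6, jump=0, S_4=2
t=4: S=2, d=0, jump=-3, S_5=-1
t=5: S=-1, d=0, jump=-3, S_6=-4
t=6: S=-4, d=1, jump=-1, S_7=-5
t=7: S=-5, d=4, jump=0, S_8=-5

5


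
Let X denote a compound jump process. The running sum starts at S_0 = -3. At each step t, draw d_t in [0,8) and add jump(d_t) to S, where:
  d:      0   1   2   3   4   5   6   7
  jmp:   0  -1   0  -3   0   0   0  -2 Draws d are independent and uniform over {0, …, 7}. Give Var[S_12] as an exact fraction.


Outcome values over d=0..7: [0, -1, 0, -3, 0, 0, 0, -2]
Σy = -6, Σy² = 14, M = 8
μ = -6/8 = -3/4,  σ² = 14/8 − (-3/4)² = 19/16
Independent increments: Var[S_12] = 12·σ² = 12·(19/16) = 57/4

57/4


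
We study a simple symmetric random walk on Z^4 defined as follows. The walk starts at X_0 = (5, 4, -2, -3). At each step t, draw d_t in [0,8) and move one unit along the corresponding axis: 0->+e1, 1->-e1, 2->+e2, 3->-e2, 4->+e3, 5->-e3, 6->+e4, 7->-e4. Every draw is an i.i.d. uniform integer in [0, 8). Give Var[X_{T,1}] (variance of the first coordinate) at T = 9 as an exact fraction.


9/4

Outcome values over d=0..7: [1, -1, 0, 0, 0, 0, 0, 0]
Σy = 0, Σy² = 2, M = 8
μ = 0/8 = 0,  σ² = 2/8 − (0)² = 1/4
Independent increments: Var[X_9] = 9·σ² = 9·(1/4) = 9/4


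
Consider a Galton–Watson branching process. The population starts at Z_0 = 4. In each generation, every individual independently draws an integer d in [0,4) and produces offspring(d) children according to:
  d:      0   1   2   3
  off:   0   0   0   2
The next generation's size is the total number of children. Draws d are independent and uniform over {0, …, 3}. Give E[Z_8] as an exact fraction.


Outcome values over d=0..3: [0, 0, 0, 2]
Σy = 2, Σy² = 4, M = 4
μ = 2/4 = 1/2,  σ² = 4/4 − (1/2)² = 3/4
E[Z_0] = 4
E[Z_1] = 1/2·E[Z_0] = 2
E[Z_2] = 1/2·E[Z_1] = 1
E[Z_3] = 1/2·E[Z_2] = 1/2
E[Z_4] = 1/2·E[Z_3] = 1/4
E[Z_5] = 1/2·E[Z_4] = 1/8
E[Z_6] = 1/2·E[Z_5] = 1/16
E[Z_7] = 1/2·E[Z_6] = 1/32
E[Z_8] = 1/2·E[Z_7] = 1/64

1/64


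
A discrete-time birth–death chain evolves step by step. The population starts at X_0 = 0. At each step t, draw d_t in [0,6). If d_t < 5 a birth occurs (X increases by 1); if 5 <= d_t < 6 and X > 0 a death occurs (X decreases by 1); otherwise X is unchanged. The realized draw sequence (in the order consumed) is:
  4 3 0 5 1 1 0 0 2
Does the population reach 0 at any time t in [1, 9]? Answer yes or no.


t=0: X=0, d=4 → birth, X_1=1
t=1: X=1, d=3 → birth, X_2=2
t=2: X=2, d=0 → birth, X_3=3
t=3: X=3, d=5 → death, X_4=2
t=4: X=2, d=1 → birth, X_5=3
t=5: X=3, d=1 → birth, X_6=4
t=6: X=4, d=0 → birth, X_7=5
t=7: X=5, d=0 → birth, X_8=6
t=8: X=6, d=2 → birth, X_9=7

no


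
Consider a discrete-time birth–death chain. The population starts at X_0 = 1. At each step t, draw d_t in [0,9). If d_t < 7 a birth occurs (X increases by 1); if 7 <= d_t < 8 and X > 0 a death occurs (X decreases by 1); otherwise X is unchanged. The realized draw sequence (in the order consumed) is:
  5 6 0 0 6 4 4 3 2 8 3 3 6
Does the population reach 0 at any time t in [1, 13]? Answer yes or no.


no

t=0: X=1, d=5 → birth, X_1=2
t=1: X=2, d=6 → birth, X_2=3
t=2: X=3, d=0 → birth, X_3=4
t=3: X=4, d=0 → birth, X_4=5
t=4: X=5, d=6 → birth, X_5=6
t=5: X=6, d=4 → birth, X_6=7
t=6: X=7, d=4 → birth, X_7=8
t=7: X=8, d=3 → birth, X_8=9
t=8: X=9, d=2 → birth, X_9=10
t=9: X=10, d=8 → hold, X_10=10
t=10: X=10, d=3 → birth, X_11=11
t=11: X=11, d=3 → birth, X_12=12
t=12: X=12, d=6 → birth, X_13=13
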